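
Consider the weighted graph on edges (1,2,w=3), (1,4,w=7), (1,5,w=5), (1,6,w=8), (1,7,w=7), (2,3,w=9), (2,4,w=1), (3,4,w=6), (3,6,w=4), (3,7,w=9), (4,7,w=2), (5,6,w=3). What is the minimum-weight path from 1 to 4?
4 (path: 1 -> 2 -> 4; weights 3 + 1 = 4)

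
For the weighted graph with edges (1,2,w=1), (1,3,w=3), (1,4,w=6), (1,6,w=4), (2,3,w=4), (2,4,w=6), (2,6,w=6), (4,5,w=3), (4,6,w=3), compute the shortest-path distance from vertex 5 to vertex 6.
6 (path: 5 -> 4 -> 6; weights 3 + 3 = 6)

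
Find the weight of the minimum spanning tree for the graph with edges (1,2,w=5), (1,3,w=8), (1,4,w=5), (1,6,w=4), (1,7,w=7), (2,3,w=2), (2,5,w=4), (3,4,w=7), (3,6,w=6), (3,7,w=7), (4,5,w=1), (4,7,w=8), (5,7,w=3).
19 (MST edges: (1,2,w=5), (1,6,w=4), (2,3,w=2), (2,5,w=4), (4,5,w=1), (5,7,w=3); sum of weights 5 + 4 + 2 + 4 + 1 + 3 = 19)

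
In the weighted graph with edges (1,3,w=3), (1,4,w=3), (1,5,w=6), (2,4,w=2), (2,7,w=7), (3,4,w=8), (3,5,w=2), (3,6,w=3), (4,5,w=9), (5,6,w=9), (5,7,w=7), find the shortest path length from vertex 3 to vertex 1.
3 (path: 3 -> 1; weights 3 = 3)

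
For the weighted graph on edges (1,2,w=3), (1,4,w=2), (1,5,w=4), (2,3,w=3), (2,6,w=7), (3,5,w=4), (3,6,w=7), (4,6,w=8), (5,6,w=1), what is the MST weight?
13 (MST edges: (1,2,w=3), (1,4,w=2), (1,5,w=4), (2,3,w=3), (5,6,w=1); sum of weights 3 + 2 + 4 + 3 + 1 = 13)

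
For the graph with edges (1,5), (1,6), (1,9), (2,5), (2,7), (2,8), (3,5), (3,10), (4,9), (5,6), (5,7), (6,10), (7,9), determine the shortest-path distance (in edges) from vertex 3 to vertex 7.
2 (path: 3 -> 5 -> 7, 2 edges)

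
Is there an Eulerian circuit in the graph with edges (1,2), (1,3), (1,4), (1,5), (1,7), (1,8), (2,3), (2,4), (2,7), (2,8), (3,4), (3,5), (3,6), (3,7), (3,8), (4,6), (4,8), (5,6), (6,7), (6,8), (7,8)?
No (6 vertices have odd degree: {2, 3, 4, 5, 6, 7}; Eulerian circuit requires 0)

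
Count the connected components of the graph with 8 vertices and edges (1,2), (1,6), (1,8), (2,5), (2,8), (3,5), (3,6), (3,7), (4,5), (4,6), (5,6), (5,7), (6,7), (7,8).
1 (components: {1, 2, 3, 4, 5, 6, 7, 8})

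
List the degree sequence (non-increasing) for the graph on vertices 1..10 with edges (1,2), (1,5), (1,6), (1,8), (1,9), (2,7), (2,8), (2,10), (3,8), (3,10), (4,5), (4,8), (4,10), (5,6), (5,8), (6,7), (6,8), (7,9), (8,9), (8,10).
[8, 5, 4, 4, 4, 4, 3, 3, 3, 2] (degrees: deg(1)=5, deg(2)=4, deg(3)=2, deg(4)=3, deg(5)=4, deg(6)=4, deg(7)=3, deg(8)=8, deg(9)=3, deg(10)=4)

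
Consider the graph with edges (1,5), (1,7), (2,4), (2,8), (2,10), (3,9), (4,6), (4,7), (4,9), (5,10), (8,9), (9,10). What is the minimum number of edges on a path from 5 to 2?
2 (path: 5 -> 10 -> 2, 2 edges)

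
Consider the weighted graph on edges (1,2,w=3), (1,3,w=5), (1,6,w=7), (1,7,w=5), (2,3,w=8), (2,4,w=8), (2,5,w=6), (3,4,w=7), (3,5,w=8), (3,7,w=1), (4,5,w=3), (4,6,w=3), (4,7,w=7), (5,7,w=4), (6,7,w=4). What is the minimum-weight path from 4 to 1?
10 (path: 4 -> 6 -> 1; weights 3 + 7 = 10)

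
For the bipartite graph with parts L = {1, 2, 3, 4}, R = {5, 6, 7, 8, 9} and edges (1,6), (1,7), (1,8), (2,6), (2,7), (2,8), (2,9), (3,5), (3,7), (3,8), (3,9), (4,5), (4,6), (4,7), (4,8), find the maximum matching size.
4 (matching: (1,8), (2,9), (3,7), (4,6); upper bound min(|L|,|R|) = min(4,5) = 4)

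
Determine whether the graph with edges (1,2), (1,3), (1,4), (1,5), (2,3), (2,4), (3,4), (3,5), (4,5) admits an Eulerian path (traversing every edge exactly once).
Yes (the graph is connected and exactly 2 vertices have odd degree: {2, 5}; any Eulerian path must start and end at those)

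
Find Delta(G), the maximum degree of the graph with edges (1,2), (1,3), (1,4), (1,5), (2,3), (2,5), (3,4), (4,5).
4 (attained at vertex 1)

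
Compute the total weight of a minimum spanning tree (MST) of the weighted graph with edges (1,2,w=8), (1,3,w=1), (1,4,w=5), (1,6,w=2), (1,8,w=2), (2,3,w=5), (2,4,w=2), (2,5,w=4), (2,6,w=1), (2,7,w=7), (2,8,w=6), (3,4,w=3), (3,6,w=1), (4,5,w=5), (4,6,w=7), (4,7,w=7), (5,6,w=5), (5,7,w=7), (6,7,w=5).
16 (MST edges: (1,3,w=1), (1,8,w=2), (2,4,w=2), (2,5,w=4), (2,6,w=1), (3,6,w=1), (6,7,w=5); sum of weights 1 + 2 + 2 + 4 + 1 + 1 + 5 = 16)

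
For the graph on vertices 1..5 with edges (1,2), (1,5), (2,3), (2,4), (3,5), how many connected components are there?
1 (components: {1, 2, 3, 4, 5})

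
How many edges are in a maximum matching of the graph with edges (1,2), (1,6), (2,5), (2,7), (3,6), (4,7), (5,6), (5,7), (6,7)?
3 (matching: (1,6), (2,5), (4,7); upper bound floor(n/2) = floor(7/2) = 3)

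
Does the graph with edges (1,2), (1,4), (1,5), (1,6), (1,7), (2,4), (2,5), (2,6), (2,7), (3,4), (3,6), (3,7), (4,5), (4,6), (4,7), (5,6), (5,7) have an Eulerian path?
No (6 vertices have odd degree: {1, 2, 3, 5, 6, 7}; Eulerian path requires 0 or 2)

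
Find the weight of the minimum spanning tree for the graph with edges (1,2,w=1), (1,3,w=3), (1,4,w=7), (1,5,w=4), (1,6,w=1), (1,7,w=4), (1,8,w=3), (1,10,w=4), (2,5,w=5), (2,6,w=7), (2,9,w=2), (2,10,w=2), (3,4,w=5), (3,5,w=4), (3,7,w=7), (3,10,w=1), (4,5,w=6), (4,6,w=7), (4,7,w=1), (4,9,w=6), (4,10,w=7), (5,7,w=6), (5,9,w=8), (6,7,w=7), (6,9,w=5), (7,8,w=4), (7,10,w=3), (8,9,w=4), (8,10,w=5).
18 (MST edges: (1,2,w=1), (1,5,w=4), (1,6,w=1), (1,8,w=3), (2,9,w=2), (2,10,w=2), (3,10,w=1), (4,7,w=1), (7,10,w=3); sum of weights 1 + 4 + 1 + 3 + 2 + 2 + 1 + 1 + 3 = 18)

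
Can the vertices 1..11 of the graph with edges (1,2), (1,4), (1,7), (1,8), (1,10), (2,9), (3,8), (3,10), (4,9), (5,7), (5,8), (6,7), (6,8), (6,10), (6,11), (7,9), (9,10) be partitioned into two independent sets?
Yes. Partition: {1, 3, 5, 6, 9}, {2, 4, 7, 8, 10, 11}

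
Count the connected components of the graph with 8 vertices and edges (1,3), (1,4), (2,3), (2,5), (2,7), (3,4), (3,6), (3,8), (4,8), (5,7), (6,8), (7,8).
1 (components: {1, 2, 3, 4, 5, 6, 7, 8})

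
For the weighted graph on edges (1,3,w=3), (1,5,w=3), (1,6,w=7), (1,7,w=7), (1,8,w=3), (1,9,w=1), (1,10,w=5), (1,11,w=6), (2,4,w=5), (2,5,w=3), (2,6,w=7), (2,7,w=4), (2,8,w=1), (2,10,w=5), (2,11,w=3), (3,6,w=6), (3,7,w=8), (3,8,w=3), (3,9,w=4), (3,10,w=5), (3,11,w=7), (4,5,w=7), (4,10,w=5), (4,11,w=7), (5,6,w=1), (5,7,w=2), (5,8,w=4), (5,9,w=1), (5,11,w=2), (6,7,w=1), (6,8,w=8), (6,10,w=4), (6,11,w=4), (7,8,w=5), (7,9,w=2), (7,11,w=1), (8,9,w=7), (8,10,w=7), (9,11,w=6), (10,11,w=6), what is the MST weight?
21 (MST edges: (1,3,w=3), (1,8,w=3), (1,9,w=1), (2,4,w=5), (2,8,w=1), (5,6,w=1), (5,9,w=1), (6,7,w=1), (6,10,w=4), (7,11,w=1); sum of weights 3 + 3 + 1 + 5 + 1 + 1 + 1 + 1 + 4 + 1 = 21)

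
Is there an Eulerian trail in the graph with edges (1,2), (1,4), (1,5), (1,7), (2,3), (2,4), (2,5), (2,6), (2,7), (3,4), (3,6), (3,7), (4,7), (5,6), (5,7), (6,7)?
Yes — and in fact it has an Eulerian circuit (the graph is connected and all 7 vertices have even degree)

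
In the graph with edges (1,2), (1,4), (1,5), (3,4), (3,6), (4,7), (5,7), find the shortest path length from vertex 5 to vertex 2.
2 (path: 5 -> 1 -> 2, 2 edges)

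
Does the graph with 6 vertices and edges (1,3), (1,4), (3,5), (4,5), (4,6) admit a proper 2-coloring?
Yes. Partition: {1, 2, 5, 6}, {3, 4}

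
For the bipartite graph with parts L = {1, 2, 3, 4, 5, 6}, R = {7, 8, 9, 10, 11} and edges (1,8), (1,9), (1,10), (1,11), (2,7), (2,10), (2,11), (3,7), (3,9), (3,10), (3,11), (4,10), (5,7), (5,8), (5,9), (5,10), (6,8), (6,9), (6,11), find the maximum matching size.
5 (matching: (1,11), (2,10), (3,9), (5,7), (6,8); upper bound min(|L|,|R|) = min(6,5) = 5)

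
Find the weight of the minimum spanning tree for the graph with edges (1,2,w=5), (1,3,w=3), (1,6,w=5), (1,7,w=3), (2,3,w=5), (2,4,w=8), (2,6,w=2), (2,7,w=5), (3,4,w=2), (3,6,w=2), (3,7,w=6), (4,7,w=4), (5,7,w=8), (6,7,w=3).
20 (MST edges: (1,3,w=3), (1,7,w=3), (2,6,w=2), (3,4,w=2), (3,6,w=2), (5,7,w=8); sum of weights 3 + 3 + 2 + 2 + 2 + 8 = 20)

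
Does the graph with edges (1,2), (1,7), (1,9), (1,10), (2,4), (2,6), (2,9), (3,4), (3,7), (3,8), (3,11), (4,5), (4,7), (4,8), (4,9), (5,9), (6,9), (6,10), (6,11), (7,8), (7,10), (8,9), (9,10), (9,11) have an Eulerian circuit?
No (2 vertices have odd degree: {7, 11}; Eulerian circuit requires 0)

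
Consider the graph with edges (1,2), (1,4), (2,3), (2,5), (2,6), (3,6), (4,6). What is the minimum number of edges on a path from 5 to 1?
2 (path: 5 -> 2 -> 1, 2 edges)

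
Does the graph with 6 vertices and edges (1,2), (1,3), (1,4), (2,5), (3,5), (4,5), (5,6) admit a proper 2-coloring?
Yes. Partition: {1, 5}, {2, 3, 4, 6}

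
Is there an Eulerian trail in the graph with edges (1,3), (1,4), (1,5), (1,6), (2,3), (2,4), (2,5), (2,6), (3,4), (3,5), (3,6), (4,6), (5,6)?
Yes (the graph is connected and exactly 2 vertices have odd degree: {3, 6}; any Eulerian path must start and end at those)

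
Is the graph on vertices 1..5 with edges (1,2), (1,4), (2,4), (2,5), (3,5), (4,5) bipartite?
No (odd cycle of length 3: 2 -> 1 -> 4 -> 2)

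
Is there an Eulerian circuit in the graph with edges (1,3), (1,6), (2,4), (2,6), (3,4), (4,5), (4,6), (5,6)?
Yes (the graph is connected and all 6 vertices have even degree)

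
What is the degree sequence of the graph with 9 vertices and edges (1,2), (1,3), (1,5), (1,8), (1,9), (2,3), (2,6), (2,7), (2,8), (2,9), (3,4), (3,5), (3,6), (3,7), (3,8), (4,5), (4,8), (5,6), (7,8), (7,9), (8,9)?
[7, 6, 6, 5, 4, 4, 4, 3, 3] (degrees: deg(1)=5, deg(2)=6, deg(3)=7, deg(4)=3, deg(5)=4, deg(6)=3, deg(7)=4, deg(8)=6, deg(9)=4)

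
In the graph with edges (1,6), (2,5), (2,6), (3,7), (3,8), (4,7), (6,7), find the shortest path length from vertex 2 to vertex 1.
2 (path: 2 -> 6 -> 1, 2 edges)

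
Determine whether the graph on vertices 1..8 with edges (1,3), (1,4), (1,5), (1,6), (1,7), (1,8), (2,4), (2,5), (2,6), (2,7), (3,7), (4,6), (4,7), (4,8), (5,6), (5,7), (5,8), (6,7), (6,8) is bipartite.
No (odd cycle of length 3: 6 -> 1 -> 7 -> 6)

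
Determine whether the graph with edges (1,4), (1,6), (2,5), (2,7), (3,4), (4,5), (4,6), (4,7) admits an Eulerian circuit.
No (2 vertices have odd degree: {3, 4}; Eulerian circuit requires 0)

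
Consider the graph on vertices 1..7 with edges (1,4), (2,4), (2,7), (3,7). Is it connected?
No, it has 3 components: {1, 2, 3, 4, 7}, {5}, {6}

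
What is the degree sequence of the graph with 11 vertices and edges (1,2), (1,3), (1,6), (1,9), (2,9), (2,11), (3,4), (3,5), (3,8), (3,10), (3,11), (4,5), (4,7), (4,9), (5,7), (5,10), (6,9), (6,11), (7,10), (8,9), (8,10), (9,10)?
[6, 6, 5, 4, 4, 4, 3, 3, 3, 3, 3] (degrees: deg(1)=4, deg(2)=3, deg(3)=6, deg(4)=4, deg(5)=4, deg(6)=3, deg(7)=3, deg(8)=3, deg(9)=6, deg(10)=5, deg(11)=3)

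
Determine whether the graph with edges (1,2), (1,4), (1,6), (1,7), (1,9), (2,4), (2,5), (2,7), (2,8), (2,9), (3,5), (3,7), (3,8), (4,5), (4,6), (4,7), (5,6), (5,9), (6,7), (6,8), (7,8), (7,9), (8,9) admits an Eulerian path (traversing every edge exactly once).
No (8 vertices have odd degree: {1, 3, 4, 5, 6, 7, 8, 9}; Eulerian path requires 0 or 2)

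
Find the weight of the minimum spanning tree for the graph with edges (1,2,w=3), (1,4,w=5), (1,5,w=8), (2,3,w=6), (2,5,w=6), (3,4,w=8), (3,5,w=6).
20 (MST edges: (1,2,w=3), (1,4,w=5), (2,3,w=6), (2,5,w=6); sum of weights 3 + 5 + 6 + 6 = 20)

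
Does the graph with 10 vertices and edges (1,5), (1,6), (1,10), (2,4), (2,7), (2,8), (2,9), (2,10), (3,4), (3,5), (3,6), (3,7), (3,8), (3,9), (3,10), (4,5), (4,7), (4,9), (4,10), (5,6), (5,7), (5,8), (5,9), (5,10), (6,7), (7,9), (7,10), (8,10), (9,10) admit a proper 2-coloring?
No (odd cycle of length 3: 10 -> 1 -> 5 -> 10)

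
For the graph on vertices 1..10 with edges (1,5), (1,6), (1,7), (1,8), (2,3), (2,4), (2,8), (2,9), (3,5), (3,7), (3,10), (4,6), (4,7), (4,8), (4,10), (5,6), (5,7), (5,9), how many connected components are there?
1 (components: {1, 2, 3, 4, 5, 6, 7, 8, 9, 10})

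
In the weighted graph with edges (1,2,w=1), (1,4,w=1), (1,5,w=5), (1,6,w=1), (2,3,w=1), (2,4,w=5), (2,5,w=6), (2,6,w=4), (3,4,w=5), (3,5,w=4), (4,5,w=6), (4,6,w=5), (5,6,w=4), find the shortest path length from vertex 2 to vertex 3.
1 (path: 2 -> 3; weights 1 = 1)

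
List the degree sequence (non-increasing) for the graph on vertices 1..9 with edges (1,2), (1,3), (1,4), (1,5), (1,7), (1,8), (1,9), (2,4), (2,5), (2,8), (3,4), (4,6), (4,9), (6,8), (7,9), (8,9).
[7, 5, 4, 4, 4, 2, 2, 2, 2] (degrees: deg(1)=7, deg(2)=4, deg(3)=2, deg(4)=5, deg(5)=2, deg(6)=2, deg(7)=2, deg(8)=4, deg(9)=4)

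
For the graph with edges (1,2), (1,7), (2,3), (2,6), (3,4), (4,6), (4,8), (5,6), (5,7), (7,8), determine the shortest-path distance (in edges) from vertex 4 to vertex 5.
2 (path: 4 -> 6 -> 5, 2 edges)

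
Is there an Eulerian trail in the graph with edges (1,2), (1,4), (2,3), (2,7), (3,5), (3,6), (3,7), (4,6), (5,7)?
Yes (the graph is connected and exactly 2 vertices have odd degree: {2, 7}; any Eulerian path must start and end at those)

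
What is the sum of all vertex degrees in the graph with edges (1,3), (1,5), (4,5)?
6 (handshake: sum of degrees = 2|E| = 2 x 3 = 6)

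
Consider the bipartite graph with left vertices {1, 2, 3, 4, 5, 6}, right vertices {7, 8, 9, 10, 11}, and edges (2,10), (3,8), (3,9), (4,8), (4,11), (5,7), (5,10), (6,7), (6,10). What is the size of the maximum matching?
4 (matching: (2,10), (3,9), (4,11), (5,7); upper bound min(|L|,|R|) = min(6,5) = 5)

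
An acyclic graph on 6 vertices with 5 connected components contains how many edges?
1 (Each of the 5 component trees on V_i vertices has V_i - 1 edges; summing gives V - C = 6 - 5 = 1)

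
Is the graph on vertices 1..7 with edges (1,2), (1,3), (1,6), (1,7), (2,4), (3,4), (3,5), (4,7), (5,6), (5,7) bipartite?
Yes. Partition: {1, 4, 5}, {2, 3, 6, 7}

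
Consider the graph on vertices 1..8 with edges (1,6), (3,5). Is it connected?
No, it has 6 components: {1, 6}, {2}, {3, 5}, {4}, {7}, {8}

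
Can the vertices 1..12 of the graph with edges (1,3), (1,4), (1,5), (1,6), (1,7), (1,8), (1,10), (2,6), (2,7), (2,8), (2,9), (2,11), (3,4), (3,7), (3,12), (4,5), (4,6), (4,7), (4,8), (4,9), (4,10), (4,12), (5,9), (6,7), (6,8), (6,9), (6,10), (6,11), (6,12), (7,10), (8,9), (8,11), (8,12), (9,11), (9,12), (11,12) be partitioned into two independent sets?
No (odd cycle of length 3: 10 -> 1 -> 7 -> 10)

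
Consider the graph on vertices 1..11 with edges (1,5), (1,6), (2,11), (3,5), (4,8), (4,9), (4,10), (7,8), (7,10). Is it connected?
No, it has 3 components: {1, 3, 5, 6}, {2, 11}, {4, 7, 8, 9, 10}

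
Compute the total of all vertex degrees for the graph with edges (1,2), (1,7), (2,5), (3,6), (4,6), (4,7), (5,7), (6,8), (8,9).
18 (handshake: sum of degrees = 2|E| = 2 x 9 = 18)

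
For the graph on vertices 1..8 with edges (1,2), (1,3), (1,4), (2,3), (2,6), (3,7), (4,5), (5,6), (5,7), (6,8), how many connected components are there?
1 (components: {1, 2, 3, 4, 5, 6, 7, 8})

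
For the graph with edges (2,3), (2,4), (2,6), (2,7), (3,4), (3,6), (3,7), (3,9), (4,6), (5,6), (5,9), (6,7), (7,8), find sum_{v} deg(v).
26 (handshake: sum of degrees = 2|E| = 2 x 13 = 26)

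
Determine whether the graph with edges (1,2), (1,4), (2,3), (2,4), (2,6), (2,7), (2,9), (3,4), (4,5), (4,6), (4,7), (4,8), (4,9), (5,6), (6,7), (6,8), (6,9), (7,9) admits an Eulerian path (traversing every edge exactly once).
Yes — and in fact it has an Eulerian circuit (the graph is connected and all 9 vertices have even degree)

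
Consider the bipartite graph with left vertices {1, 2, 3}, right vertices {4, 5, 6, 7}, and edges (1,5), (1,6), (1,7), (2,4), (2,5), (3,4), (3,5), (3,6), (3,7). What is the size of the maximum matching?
3 (matching: (1,7), (2,5), (3,6); upper bound min(|L|,|R|) = min(3,4) = 3)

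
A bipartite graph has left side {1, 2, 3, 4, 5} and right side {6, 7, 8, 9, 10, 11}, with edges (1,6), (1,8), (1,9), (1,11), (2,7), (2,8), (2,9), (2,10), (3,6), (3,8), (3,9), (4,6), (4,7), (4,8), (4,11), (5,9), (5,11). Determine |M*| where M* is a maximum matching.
5 (matching: (1,11), (2,10), (3,8), (4,7), (5,9); upper bound min(|L|,|R|) = min(5,6) = 5)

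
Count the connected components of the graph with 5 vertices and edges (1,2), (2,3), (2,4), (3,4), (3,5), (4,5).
1 (components: {1, 2, 3, 4, 5})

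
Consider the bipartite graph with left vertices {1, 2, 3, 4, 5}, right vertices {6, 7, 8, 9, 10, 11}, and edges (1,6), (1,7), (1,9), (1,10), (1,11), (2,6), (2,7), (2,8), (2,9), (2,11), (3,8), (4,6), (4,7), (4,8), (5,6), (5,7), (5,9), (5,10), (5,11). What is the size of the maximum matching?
5 (matching: (1,11), (2,9), (3,8), (4,7), (5,10); upper bound min(|L|,|R|) = min(5,6) = 5)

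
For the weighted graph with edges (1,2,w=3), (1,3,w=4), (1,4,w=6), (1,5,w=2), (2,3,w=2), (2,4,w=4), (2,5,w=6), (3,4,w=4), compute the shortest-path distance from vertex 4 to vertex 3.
4 (path: 4 -> 3; weights 4 = 4)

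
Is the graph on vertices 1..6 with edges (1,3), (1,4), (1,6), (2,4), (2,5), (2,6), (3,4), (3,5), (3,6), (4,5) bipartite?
No (odd cycle of length 3: 4 -> 1 -> 3 -> 4)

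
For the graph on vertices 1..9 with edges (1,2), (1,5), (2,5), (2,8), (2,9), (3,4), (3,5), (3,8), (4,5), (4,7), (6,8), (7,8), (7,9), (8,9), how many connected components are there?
1 (components: {1, 2, 3, 4, 5, 6, 7, 8, 9})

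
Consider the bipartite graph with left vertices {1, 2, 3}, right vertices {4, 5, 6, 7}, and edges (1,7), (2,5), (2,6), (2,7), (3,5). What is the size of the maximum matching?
3 (matching: (1,7), (2,6), (3,5); upper bound min(|L|,|R|) = min(3,4) = 3)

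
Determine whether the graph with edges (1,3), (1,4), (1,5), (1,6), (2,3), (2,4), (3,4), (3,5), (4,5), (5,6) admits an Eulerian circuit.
Yes (the graph is connected and all 6 vertices have even degree)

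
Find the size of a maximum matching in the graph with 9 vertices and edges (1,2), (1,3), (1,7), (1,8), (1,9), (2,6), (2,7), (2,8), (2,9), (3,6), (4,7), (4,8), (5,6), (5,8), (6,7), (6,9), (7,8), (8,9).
4 (matching: (1,7), (2,9), (4,8), (5,6); upper bound floor(n/2) = floor(9/2) = 4)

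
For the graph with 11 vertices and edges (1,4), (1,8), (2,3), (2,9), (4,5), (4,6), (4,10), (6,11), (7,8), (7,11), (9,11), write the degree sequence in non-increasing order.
[4, 3, 2, 2, 2, 2, 2, 2, 1, 1, 1] (degrees: deg(1)=2, deg(2)=2, deg(3)=1, deg(4)=4, deg(5)=1, deg(6)=2, deg(7)=2, deg(8)=2, deg(9)=2, deg(10)=1, deg(11)=3)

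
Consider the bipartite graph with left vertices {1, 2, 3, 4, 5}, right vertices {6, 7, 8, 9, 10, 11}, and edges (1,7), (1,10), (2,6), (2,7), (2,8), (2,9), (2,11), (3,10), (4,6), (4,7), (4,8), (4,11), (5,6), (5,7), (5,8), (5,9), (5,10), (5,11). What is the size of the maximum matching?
5 (matching: (1,7), (2,11), (3,10), (4,8), (5,9); upper bound min(|L|,|R|) = min(5,6) = 5)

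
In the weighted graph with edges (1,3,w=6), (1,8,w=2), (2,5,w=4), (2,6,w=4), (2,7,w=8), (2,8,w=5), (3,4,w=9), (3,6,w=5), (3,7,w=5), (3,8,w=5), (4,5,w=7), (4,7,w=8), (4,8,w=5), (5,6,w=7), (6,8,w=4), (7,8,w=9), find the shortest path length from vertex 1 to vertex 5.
11 (path: 1 -> 8 -> 2 -> 5; weights 2 + 5 + 4 = 11)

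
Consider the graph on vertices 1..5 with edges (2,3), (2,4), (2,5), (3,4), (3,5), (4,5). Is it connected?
No, it has 2 components: {1}, {2, 3, 4, 5}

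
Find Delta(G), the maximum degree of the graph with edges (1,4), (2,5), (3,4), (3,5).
2 (attained at vertices 3, 4, 5)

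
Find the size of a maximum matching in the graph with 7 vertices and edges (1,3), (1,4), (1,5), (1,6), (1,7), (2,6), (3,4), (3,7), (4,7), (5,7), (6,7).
3 (matching: (1,5), (2,6), (3,7); upper bound floor(n/2) = floor(7/2) = 3)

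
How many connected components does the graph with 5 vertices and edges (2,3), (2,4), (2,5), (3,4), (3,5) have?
2 (components: {1}, {2, 3, 4, 5})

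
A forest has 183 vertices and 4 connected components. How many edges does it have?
179 (Each of the 4 component trees on V_i vertices has V_i - 1 edges; summing gives V - C = 183 - 4 = 179)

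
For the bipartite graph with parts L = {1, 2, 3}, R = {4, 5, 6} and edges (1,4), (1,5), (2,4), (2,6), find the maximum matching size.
2 (matching: (1,5), (2,6); upper bound min(|L|,|R|) = min(3,3) = 3)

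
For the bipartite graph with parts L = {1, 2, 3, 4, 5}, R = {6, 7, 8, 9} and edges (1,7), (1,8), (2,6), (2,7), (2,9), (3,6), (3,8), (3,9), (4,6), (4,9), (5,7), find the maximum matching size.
4 (matching: (1,8), (2,9), (3,6), (5,7); upper bound min(|L|,|R|) = min(5,4) = 4)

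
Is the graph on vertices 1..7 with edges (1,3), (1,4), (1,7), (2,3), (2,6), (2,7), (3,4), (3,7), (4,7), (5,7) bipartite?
No (odd cycle of length 3: 3 -> 1 -> 4 -> 3)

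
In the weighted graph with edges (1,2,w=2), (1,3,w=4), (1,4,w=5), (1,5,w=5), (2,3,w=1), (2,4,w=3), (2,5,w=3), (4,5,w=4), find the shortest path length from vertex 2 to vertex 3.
1 (path: 2 -> 3; weights 1 = 1)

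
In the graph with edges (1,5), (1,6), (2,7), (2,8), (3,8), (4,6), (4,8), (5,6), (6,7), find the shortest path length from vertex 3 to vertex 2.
2 (path: 3 -> 8 -> 2, 2 edges)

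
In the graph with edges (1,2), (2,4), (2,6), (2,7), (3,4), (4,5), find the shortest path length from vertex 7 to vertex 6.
2 (path: 7 -> 2 -> 6, 2 edges)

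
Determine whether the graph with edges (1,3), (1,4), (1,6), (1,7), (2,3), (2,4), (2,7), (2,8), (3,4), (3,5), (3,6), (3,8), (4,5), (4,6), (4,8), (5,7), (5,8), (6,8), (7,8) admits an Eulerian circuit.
Yes (the graph is connected and all 8 vertices have even degree)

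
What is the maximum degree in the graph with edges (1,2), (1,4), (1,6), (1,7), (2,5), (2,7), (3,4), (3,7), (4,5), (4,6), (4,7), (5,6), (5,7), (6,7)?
6 (attained at vertex 7)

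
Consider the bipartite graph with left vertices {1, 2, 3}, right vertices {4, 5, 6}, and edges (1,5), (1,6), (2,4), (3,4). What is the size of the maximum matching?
2 (matching: (1,6), (2,4); upper bound min(|L|,|R|) = min(3,3) = 3)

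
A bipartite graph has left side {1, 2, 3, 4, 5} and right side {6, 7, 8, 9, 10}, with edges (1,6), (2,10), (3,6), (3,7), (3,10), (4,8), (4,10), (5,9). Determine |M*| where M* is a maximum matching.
5 (matching: (1,6), (2,10), (3,7), (4,8), (5,9); upper bound min(|L|,|R|) = min(5,5) = 5)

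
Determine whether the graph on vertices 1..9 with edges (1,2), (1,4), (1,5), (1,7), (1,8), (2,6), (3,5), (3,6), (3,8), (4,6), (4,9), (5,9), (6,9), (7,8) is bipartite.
No (odd cycle of length 3: 7 -> 1 -> 8 -> 7)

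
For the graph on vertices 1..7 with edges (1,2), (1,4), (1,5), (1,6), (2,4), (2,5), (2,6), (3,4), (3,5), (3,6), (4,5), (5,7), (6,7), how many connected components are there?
1 (components: {1, 2, 3, 4, 5, 6, 7})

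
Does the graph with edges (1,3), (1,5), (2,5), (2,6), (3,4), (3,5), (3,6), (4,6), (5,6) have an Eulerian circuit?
Yes (the graph is connected and all 6 vertices have even degree)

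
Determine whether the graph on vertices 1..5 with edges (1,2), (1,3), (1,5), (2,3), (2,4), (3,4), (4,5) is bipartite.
No (odd cycle of length 3: 2 -> 1 -> 3 -> 2)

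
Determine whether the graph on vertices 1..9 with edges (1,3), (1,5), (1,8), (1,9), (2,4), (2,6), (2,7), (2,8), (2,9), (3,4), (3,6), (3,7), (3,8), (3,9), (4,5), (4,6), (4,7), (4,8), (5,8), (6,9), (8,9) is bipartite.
No (odd cycle of length 3: 3 -> 1 -> 8 -> 3)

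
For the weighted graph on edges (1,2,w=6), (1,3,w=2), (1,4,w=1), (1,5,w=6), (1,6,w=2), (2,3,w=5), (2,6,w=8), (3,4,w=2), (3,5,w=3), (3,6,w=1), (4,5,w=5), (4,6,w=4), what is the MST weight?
12 (MST edges: (1,4,w=1), (1,6,w=2), (2,3,w=5), (3,5,w=3), (3,6,w=1); sum of weights 1 + 2 + 5 + 3 + 1 = 12)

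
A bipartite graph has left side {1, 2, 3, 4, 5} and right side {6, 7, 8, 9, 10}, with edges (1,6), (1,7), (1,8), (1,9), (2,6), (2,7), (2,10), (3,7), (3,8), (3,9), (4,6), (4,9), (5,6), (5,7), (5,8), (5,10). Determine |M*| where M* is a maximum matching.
5 (matching: (1,9), (2,10), (3,8), (4,6), (5,7); upper bound min(|L|,|R|) = min(5,5) = 5)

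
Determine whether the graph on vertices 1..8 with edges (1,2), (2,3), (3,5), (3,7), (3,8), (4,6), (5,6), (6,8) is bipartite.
Yes. Partition: {1, 3, 6}, {2, 4, 5, 7, 8}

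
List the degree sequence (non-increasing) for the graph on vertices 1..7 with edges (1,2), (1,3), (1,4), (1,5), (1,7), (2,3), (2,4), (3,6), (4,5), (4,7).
[5, 4, 3, 3, 2, 2, 1] (degrees: deg(1)=5, deg(2)=3, deg(3)=3, deg(4)=4, deg(5)=2, deg(6)=1, deg(7)=2)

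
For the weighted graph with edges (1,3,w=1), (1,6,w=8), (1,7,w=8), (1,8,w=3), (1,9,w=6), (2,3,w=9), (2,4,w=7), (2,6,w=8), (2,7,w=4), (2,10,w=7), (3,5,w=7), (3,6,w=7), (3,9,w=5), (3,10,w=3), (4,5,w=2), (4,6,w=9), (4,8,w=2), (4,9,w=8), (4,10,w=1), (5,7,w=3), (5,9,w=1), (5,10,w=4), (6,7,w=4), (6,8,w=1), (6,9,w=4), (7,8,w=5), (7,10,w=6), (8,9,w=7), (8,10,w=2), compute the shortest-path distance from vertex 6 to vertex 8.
1 (path: 6 -> 8; weights 1 = 1)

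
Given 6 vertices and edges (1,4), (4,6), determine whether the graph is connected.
No, it has 4 components: {1, 4, 6}, {2}, {3}, {5}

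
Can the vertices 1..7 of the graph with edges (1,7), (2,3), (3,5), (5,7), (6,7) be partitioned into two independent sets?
Yes. Partition: {1, 2, 4, 5, 6}, {3, 7}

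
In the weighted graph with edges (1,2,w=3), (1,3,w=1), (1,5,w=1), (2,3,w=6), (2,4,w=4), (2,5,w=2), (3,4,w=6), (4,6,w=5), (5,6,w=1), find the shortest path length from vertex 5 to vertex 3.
2 (path: 5 -> 1 -> 3; weights 1 + 1 = 2)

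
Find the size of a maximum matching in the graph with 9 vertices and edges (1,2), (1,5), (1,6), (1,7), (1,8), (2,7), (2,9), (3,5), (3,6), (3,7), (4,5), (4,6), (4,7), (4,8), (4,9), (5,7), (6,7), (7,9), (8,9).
4 (matching: (1,8), (3,6), (4,5), (7,9); upper bound floor(n/2) = floor(9/2) = 4)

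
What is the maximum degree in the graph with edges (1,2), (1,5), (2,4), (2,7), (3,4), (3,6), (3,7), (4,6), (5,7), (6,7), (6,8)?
4 (attained at vertices 6, 7)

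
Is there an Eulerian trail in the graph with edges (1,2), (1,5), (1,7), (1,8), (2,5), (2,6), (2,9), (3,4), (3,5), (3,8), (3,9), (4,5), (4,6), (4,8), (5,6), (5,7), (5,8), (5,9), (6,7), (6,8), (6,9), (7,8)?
Yes — and in fact it has an Eulerian circuit (the graph is connected and all 9 vertices have even degree)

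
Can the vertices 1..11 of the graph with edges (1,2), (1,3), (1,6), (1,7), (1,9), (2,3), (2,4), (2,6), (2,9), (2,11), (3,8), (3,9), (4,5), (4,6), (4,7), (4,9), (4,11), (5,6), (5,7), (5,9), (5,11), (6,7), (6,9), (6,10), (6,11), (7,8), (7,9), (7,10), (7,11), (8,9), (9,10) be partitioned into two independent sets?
No (odd cycle of length 3: 7 -> 1 -> 6 -> 7)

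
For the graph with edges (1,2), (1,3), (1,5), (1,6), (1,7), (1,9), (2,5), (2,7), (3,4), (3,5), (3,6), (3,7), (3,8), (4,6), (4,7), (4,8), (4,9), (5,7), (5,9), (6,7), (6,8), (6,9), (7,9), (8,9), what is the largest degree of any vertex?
7 (attained at vertex 7)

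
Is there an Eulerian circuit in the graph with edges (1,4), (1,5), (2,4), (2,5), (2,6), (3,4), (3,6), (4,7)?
No (2 vertices have odd degree: {2, 7}; Eulerian circuit requires 0)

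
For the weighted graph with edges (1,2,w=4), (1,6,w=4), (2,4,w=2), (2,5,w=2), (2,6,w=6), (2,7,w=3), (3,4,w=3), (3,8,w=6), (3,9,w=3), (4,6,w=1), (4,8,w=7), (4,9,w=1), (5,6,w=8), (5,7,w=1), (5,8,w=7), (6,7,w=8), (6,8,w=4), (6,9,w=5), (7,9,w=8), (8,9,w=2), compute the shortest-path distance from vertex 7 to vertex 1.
7 (path: 7 -> 2 -> 1; weights 3 + 4 = 7)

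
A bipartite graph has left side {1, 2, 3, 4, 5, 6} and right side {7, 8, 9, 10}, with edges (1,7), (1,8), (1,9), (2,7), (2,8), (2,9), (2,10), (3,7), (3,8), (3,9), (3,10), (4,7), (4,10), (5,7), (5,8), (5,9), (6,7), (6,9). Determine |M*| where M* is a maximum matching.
4 (matching: (1,9), (2,10), (3,8), (4,7); upper bound min(|L|,|R|) = min(6,4) = 4)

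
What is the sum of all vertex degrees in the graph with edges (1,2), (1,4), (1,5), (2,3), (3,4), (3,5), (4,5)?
14 (handshake: sum of degrees = 2|E| = 2 x 7 = 14)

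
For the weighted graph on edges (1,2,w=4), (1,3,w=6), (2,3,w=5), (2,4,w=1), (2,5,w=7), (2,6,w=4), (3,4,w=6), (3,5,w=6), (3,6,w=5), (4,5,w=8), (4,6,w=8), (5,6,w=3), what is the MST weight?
17 (MST edges: (1,2,w=4), (2,3,w=5), (2,4,w=1), (2,6,w=4), (5,6,w=3); sum of weights 4 + 5 + 1 + 4 + 3 = 17)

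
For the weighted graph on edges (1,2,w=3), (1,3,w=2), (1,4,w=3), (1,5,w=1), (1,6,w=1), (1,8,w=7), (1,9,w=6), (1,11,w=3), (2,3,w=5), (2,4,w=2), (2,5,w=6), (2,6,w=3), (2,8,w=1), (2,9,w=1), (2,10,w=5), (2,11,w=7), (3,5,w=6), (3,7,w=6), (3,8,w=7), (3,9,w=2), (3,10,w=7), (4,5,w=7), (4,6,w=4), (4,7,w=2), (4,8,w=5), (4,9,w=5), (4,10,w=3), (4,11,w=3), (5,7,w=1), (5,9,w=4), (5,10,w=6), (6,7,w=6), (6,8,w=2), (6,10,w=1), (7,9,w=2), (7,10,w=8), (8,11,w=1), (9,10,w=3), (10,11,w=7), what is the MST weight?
13 (MST edges: (1,3,w=2), (1,5,w=1), (1,6,w=1), (2,4,w=2), (2,8,w=1), (2,9,w=1), (3,9,w=2), (5,7,w=1), (6,10,w=1), (8,11,w=1); sum of weights 2 + 1 + 1 + 2 + 1 + 1 + 2 + 1 + 1 + 1 = 13)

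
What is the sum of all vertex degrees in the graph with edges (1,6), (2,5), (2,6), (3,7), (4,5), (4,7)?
12 (handshake: sum of degrees = 2|E| = 2 x 6 = 12)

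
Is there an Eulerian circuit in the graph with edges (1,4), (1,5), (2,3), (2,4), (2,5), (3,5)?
No (2 vertices have odd degree: {2, 5}; Eulerian circuit requires 0)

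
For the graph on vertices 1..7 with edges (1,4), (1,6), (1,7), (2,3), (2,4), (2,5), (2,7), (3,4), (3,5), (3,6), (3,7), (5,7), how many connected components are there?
1 (components: {1, 2, 3, 4, 5, 6, 7})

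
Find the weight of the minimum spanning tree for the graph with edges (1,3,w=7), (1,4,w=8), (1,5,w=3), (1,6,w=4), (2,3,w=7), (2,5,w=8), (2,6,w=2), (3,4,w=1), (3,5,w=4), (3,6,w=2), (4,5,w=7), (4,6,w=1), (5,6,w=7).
11 (MST edges: (1,5,w=3), (1,6,w=4), (2,6,w=2), (3,4,w=1), (4,6,w=1); sum of weights 3 + 4 + 2 + 1 + 1 = 11)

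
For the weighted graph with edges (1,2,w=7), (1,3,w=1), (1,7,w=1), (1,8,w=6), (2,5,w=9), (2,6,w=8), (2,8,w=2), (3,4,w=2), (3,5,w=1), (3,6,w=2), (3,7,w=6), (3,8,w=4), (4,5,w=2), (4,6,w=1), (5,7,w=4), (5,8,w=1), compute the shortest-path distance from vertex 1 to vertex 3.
1 (path: 1 -> 3; weights 1 = 1)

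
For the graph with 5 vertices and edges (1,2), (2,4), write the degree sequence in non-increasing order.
[2, 1, 1, 0, 0] (degrees: deg(1)=1, deg(2)=2, deg(3)=0, deg(4)=1, deg(5)=0)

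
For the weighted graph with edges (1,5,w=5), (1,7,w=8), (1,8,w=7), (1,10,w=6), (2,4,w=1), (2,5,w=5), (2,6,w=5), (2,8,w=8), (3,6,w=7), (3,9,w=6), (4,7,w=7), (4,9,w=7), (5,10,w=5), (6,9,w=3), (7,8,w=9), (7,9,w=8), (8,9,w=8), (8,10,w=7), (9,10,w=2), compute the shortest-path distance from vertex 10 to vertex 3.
8 (path: 10 -> 9 -> 3; weights 2 + 6 = 8)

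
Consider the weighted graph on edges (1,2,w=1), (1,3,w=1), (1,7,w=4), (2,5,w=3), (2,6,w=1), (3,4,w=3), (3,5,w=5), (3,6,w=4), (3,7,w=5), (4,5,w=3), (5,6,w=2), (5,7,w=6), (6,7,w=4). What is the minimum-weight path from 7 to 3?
5 (path: 7 -> 3; weights 5 = 5)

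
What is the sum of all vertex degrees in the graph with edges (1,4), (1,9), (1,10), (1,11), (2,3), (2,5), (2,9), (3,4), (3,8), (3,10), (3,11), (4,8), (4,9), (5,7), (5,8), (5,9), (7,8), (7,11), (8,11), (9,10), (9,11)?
42 (handshake: sum of degrees = 2|E| = 2 x 21 = 42)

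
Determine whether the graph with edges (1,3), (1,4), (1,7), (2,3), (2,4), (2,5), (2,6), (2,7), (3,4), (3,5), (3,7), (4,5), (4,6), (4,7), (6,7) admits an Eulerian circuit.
No (6 vertices have odd degree: {1, 2, 3, 5, 6, 7}; Eulerian circuit requires 0)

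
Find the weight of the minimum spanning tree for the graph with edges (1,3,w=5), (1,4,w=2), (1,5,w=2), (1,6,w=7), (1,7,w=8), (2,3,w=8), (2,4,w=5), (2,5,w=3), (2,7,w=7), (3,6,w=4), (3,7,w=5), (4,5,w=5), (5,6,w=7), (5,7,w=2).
18 (MST edges: (1,3,w=5), (1,4,w=2), (1,5,w=2), (2,5,w=3), (3,6,w=4), (5,7,w=2); sum of weights 5 + 2 + 2 + 3 + 4 + 2 = 18)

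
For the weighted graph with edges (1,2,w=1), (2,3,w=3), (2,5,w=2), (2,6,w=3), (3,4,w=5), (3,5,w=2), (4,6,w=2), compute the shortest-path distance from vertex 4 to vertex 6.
2 (path: 4 -> 6; weights 2 = 2)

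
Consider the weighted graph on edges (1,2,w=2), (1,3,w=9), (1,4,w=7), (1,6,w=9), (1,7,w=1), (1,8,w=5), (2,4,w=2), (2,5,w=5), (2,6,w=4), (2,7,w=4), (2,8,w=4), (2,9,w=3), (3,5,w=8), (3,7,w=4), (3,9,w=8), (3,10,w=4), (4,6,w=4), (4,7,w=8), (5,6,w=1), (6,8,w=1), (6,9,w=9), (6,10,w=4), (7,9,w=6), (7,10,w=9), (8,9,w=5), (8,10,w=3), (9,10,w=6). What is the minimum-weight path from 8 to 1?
5 (path: 8 -> 1; weights 5 = 5)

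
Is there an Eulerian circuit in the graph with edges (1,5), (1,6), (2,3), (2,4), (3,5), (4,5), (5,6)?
Yes (the graph is connected and all 6 vertices have even degree)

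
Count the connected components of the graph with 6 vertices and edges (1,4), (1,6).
4 (components: {1, 4, 6}, {2}, {3}, {5})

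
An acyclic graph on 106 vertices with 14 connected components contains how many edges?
92 (Each of the 14 component trees on V_i vertices has V_i - 1 edges; summing gives V - C = 106 - 14 = 92)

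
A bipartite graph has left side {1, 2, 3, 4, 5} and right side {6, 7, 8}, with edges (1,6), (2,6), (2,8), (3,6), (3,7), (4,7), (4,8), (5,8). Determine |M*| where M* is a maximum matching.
3 (matching: (1,6), (2,8), (3,7); upper bound min(|L|,|R|) = min(5,3) = 3)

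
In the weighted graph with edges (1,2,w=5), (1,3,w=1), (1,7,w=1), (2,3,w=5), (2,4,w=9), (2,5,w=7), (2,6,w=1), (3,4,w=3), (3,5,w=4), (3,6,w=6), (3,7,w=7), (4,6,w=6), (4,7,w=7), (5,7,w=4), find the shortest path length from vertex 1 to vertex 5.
5 (path: 1 -> 7 -> 5; weights 1 + 4 = 5)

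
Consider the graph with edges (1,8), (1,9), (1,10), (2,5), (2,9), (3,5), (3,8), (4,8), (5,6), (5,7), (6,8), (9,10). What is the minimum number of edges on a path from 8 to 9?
2 (path: 8 -> 1 -> 9, 2 edges)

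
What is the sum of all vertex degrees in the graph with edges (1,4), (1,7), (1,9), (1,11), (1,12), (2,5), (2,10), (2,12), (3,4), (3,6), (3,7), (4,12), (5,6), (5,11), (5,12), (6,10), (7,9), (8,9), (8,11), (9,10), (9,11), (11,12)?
44 (handshake: sum of degrees = 2|E| = 2 x 22 = 44)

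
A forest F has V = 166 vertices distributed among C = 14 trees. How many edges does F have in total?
152 (Each of the 14 component trees on V_i vertices has V_i - 1 edges; summing gives V - C = 166 - 14 = 152)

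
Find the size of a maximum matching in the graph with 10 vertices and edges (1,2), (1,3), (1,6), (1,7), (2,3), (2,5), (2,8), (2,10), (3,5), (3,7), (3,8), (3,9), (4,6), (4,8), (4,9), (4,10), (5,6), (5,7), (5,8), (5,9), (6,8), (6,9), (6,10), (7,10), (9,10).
5 (matching: (1,3), (2,5), (4,9), (6,8), (7,10); upper bound floor(n/2) = floor(10/2) = 5)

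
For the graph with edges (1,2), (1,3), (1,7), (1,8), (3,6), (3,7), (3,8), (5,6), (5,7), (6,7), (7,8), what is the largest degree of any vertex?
5 (attained at vertex 7)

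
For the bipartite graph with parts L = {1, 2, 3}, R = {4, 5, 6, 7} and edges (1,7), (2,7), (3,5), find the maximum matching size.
2 (matching: (1,7), (3,5); upper bound min(|L|,|R|) = min(3,4) = 3)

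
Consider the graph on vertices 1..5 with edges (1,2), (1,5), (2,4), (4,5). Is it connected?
No, it has 2 components: {1, 2, 4, 5}, {3}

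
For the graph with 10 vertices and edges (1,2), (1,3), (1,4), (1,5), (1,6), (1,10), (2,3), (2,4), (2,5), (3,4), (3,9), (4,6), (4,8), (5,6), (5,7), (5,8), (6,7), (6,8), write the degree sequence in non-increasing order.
[6, 5, 5, 5, 4, 4, 3, 2, 1, 1] (degrees: deg(1)=6, deg(2)=4, deg(3)=4, deg(4)=5, deg(5)=5, deg(6)=5, deg(7)=2, deg(8)=3, deg(9)=1, deg(10)=1)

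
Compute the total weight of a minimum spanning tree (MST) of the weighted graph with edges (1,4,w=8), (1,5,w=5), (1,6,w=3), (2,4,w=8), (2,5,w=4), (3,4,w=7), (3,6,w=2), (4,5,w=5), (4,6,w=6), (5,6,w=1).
15 (MST edges: (1,6,w=3), (2,5,w=4), (3,6,w=2), (4,5,w=5), (5,6,w=1); sum of weights 3 + 4 + 2 + 5 + 1 = 15)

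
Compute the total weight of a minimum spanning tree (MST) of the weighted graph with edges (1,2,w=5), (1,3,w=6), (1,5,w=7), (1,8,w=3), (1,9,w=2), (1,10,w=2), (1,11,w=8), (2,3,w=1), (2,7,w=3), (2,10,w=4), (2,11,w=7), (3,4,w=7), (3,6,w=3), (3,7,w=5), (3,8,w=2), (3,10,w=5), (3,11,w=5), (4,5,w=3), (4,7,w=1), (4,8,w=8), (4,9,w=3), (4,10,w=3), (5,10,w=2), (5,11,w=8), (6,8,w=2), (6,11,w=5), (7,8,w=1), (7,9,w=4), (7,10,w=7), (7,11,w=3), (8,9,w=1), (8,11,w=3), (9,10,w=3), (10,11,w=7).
17 (MST edges: (1,9,w=2), (1,10,w=2), (2,3,w=1), (3,8,w=2), (4,7,w=1), (5,10,w=2), (6,8,w=2), (7,8,w=1), (7,11,w=3), (8,9,w=1); sum of weights 2 + 2 + 1 + 2 + 1 + 2 + 2 + 1 + 3 + 1 = 17)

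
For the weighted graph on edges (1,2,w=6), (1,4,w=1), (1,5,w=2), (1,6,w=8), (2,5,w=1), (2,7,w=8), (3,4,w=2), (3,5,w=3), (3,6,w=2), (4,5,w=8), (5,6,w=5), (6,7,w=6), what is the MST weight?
14 (MST edges: (1,4,w=1), (1,5,w=2), (2,5,w=1), (3,4,w=2), (3,6,w=2), (6,7,w=6); sum of weights 1 + 2 + 1 + 2 + 2 + 6 = 14)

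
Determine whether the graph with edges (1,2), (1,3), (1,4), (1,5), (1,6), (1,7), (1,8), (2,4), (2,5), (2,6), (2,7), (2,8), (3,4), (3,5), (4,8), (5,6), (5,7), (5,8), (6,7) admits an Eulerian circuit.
No (2 vertices have odd degree: {1, 3}; Eulerian circuit requires 0)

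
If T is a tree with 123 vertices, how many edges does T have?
122 (A tree on V vertices has V - 1 edges, so 123 - 1 = 122)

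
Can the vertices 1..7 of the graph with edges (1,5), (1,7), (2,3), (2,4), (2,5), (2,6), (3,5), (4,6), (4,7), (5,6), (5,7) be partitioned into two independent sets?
No (odd cycle of length 3: 7 -> 1 -> 5 -> 7)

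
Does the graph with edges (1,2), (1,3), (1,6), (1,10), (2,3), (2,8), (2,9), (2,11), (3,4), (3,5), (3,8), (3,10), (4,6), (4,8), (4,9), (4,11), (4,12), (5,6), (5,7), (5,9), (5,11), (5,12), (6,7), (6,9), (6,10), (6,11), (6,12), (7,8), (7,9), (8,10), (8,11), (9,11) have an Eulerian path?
Yes (the graph is connected and exactly 2 vertices have odd degree: {2, 12}; any Eulerian path must start and end at those)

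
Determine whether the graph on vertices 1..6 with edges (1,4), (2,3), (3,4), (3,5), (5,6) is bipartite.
Yes. Partition: {1, 3, 6}, {2, 4, 5}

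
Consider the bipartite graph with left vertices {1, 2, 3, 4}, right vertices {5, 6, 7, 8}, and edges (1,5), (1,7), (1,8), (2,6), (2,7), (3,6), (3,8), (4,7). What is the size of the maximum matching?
4 (matching: (1,5), (2,6), (3,8), (4,7); upper bound min(|L|,|R|) = min(4,4) = 4)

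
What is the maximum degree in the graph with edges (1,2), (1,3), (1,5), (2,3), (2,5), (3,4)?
3 (attained at vertices 1, 2, 3)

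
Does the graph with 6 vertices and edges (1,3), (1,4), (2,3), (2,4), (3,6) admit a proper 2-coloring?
Yes. Partition: {1, 2, 5, 6}, {3, 4}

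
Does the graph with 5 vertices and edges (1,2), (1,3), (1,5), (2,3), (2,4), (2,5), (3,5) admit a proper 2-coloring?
No (odd cycle of length 3: 5 -> 1 -> 3 -> 5)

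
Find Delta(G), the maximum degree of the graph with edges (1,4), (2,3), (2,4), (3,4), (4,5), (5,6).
4 (attained at vertex 4)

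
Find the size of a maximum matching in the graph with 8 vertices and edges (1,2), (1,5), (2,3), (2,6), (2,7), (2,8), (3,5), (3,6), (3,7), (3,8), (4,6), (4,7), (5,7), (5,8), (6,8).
4 (matching: (1,5), (2,7), (3,8), (4,6); upper bound floor(n/2) = floor(8/2) = 4)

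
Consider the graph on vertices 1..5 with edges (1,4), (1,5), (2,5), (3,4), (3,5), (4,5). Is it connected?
Yes (BFS from 1 visits [1, 4, 5, 3, 2] — all 5 vertices reached)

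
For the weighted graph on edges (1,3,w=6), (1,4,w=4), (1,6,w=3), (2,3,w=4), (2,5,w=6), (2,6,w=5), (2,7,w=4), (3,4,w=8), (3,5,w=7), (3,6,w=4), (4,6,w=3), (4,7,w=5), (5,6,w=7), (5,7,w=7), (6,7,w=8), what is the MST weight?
24 (MST edges: (1,6,w=3), (2,3,w=4), (2,5,w=6), (2,7,w=4), (3,6,w=4), (4,6,w=3); sum of weights 3 + 4 + 6 + 4 + 4 + 3 = 24)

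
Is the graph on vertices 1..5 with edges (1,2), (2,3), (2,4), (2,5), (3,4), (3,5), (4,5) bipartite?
No (odd cycle of length 3: 5 -> 2 -> 4 -> 5)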